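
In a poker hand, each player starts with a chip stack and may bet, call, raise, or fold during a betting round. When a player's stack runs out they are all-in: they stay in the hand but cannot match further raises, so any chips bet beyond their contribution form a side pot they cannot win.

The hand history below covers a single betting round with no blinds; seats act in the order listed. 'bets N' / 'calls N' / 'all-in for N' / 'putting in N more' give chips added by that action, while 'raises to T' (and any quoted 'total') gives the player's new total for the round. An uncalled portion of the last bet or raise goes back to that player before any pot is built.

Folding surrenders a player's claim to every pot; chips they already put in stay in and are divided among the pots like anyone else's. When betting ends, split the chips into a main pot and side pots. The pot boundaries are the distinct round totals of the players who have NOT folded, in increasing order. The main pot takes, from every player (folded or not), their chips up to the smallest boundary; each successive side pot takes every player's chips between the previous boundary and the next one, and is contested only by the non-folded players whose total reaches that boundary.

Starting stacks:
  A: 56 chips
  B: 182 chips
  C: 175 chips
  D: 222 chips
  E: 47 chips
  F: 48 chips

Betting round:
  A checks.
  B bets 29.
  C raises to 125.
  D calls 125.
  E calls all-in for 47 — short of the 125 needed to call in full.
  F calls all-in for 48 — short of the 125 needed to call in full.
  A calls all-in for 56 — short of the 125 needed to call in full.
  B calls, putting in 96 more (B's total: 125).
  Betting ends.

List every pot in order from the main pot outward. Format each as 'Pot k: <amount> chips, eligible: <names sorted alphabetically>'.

Pot 1: 282 chips, eligible: A, B, C, D, E, F
Pot 2: 5 chips, eligible: A, B, C, D, F
Pot 3: 32 chips, eligible: A, B, C, D
Pot 4: 207 chips, eligible: B, C, D

Derivation:
Contributions: A=56, B=125, C=125, D=125, E=47, F=48
Pot levels (distinct totals of non-folded players): 47, 48, 56, 125
Layer 1-47: 47 each from A, B, C, D, E, F = 47*6 = 282 chips; eligible A, B, C, D, E, F
Layer 48-48: 1 each from A, B, C, D, F = 1*5 = 5 chips; eligible A, B, C, D, F
Layer 49-56: 8 each from A, B, C, D = 8*4 = 32 chips; eligible A, B, C, D
Layer 57-125: 69 each from B, C, D = 69*3 = 207 chips; eligible B, C, D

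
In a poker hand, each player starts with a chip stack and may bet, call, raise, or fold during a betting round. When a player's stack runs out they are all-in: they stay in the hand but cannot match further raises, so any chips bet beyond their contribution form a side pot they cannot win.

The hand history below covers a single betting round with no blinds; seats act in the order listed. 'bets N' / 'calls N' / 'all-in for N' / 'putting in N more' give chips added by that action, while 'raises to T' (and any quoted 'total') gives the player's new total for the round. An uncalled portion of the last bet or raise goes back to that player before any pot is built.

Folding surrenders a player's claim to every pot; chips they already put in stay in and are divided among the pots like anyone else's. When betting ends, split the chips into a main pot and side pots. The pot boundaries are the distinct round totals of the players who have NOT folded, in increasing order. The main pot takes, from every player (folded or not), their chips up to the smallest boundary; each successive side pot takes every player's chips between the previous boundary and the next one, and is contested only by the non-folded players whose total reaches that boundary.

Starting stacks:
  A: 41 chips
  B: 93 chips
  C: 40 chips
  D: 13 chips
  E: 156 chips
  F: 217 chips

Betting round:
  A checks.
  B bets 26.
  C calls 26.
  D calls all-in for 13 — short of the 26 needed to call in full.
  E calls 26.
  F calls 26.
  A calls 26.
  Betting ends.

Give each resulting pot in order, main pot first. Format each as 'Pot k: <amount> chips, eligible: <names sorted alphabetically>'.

Contributions: A=26, B=26, C=26, D=13, E=26, F=26
Pot levels (distinct totals of non-folded players): 13, 26
Layer 1-13: 13 each from A, B, C, D, E, F = 13*6 = 78 chips; eligible A, B, C, D, E, F
Layer 14-26: 13 each from A, B, C, E, F = 13*5 = 65 chips; eligible A, B, C, E, F

Pot 1: 78 chips, eligible: A, B, C, D, E, F
Pot 2: 65 chips, eligible: A, B, C, E, F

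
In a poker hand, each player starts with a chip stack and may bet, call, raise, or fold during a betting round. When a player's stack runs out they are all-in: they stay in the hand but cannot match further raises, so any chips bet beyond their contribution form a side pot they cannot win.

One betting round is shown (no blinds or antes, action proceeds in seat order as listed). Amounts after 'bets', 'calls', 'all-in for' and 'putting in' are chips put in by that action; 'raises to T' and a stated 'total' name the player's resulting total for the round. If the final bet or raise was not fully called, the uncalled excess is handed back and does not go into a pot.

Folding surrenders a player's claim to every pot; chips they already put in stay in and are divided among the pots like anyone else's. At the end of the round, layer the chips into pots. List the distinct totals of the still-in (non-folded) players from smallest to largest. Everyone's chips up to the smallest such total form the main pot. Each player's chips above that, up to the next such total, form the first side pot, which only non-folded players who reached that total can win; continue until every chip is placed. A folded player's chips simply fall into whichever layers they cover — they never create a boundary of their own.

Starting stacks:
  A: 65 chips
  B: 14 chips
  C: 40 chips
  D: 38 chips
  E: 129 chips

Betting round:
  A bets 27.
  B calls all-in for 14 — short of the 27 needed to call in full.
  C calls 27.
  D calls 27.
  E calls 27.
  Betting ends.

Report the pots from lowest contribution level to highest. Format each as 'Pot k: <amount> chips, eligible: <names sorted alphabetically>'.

Pot 1: 70 chips, eligible: A, B, C, D, E
Pot 2: 52 chips, eligible: A, C, D, E

Derivation:
Contributions: A=27, B=14, C=27, D=27, E=27
Pot levels (distinct totals of non-folded players): 14, 27
Layer 1-14: 14 each from A, B, C, D, E = 14*5 = 70 chips; eligible A, B, C, D, E
Layer 15-27: 13 each from A, C, D, E = 13*4 = 52 chips; eligible A, C, D, E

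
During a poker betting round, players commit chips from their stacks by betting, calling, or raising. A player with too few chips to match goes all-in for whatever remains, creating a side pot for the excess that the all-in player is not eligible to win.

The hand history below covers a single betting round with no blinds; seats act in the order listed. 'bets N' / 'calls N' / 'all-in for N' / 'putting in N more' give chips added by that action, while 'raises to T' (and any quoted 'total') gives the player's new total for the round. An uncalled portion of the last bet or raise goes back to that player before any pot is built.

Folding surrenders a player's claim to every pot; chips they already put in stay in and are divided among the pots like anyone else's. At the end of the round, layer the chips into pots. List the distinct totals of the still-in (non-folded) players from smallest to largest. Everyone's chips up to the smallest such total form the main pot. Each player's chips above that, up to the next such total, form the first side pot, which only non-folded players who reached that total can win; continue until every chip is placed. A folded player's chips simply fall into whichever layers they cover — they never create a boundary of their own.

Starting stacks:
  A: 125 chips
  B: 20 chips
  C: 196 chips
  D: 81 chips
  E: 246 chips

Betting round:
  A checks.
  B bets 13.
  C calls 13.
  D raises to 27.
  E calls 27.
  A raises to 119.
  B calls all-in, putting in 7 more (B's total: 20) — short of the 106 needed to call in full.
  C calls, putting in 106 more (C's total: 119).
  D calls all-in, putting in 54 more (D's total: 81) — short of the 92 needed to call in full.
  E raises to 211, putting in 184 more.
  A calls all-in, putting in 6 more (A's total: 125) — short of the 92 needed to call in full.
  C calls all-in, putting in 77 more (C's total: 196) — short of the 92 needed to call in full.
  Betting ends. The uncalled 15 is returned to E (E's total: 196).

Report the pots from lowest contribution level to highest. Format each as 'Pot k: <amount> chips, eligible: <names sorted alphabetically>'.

Pot 1: 100 chips, eligible: A, B, C, D, E
Pot 2: 244 chips, eligible: A, C, D, E
Pot 3: 132 chips, eligible: A, C, E
Pot 4: 142 chips, eligible: C, E

Derivation:
Contributions (after 15 returned to E): A=125, B=20, C=196, D=81, E=196
Pot levels (distinct totals of non-folded players): 20, 81, 125, 196
Layer 1-20: 20 each from A, B, C, D, E = 20*5 = 100 chips; eligible A, B, C, D, E
Layer 21-81: 61 each from A, C, D, E = 61*4 = 244 chips; eligible A, C, D, E
Layer 82-125: 44 each from A, C, E = 44*3 = 132 chips; eligible A, C, E
Layer 126-196: 71 each from C, E = 71*2 = 142 chips; eligible C, E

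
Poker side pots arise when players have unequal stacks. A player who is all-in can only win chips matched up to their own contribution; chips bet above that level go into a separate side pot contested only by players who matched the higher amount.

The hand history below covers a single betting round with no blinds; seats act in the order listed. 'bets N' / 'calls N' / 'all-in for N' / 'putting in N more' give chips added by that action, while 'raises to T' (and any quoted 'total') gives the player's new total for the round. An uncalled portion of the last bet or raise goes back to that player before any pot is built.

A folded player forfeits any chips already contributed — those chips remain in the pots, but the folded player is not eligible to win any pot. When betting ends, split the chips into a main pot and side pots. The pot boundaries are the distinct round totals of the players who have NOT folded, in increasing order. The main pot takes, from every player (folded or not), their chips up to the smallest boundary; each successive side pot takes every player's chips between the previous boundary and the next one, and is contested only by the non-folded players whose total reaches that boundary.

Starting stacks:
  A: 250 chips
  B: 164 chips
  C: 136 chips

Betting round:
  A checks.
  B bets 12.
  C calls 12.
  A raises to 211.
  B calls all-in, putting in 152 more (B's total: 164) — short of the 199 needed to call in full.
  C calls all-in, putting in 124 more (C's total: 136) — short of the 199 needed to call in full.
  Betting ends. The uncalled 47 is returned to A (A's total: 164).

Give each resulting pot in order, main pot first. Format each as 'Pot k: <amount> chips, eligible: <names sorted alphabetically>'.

Contributions (after 47 returned to A): A=164, B=164, C=136
Pot levels (distinct totals of non-folded players): 136, 164
Layer 1-136: 136 each from A, B, C = 136*3 = 408 chips; eligible A, B, C
Layer 137-164: 28 each from A, B = 28*2 = 56 chips; eligible A, B

Pot 1: 408 chips, eligible: A, B, C
Pot 2: 56 chips, eligible: A, B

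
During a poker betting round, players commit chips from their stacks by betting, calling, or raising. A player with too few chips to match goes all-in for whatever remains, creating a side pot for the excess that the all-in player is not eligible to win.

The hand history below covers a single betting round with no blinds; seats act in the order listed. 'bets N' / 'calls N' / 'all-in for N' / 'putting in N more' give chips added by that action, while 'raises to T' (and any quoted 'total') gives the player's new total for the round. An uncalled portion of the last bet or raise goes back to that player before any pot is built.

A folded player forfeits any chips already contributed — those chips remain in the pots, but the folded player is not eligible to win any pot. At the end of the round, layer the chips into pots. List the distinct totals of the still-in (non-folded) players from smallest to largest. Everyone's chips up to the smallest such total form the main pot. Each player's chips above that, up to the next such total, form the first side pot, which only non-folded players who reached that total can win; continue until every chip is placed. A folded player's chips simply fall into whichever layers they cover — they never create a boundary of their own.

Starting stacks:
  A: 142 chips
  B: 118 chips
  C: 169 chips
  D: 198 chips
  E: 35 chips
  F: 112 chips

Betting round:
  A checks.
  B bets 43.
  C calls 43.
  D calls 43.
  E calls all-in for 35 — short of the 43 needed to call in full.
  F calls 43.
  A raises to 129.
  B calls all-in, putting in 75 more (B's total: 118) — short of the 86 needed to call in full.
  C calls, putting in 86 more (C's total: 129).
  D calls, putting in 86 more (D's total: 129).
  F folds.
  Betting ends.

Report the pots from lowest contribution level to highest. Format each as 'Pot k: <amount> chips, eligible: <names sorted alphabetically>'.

Pot 1: 210 chips, eligible: A, B, C, D, E
Pot 2: 340 chips, eligible: A, B, C, D
Pot 3: 33 chips, eligible: A, C, D

Derivation:
Contributions: A=129, B=118, C=129, D=129, E=35, F=43
Folded: F
Pot levels (distinct totals of non-folded players): 35, 118, 129
Layer 1-35: 35 each from A, B, C, D, E, F = 35*6 = 210 chips; eligible A, B, C, D, E
Layer 36-118: A 83 + B 83 + C 83 + D 83 + F 8 = 340 chips; eligible A, B, C, D
Layer 119-129: 11 each from A, C, D = 11*3 = 33 chips; eligible A, C, D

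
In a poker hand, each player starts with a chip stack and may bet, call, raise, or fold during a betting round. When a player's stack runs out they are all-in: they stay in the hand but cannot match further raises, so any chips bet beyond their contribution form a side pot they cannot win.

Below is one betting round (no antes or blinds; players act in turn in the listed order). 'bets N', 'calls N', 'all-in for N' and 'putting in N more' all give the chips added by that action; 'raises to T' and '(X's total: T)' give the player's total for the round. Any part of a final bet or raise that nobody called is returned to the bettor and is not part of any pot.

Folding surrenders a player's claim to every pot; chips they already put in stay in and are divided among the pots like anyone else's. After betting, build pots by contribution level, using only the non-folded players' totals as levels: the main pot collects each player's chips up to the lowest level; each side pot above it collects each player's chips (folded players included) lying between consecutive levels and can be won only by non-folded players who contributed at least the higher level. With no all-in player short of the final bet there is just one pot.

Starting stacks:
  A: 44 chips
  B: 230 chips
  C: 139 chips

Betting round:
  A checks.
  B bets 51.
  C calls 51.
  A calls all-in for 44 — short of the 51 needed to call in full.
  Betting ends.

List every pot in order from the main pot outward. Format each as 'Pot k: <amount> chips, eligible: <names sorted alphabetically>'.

Contributions: A=44, B=51, C=51
Pot levels (distinct totals of non-folded players): 44, 51
Layer 1-44: 44 each from A, B, C = 44*3 = 132 chips; eligible A, B, C
Layer 45-51: 7 each from B, C = 7*2 = 14 chips; eligible B, C

Pot 1: 132 chips, eligible: A, B, C
Pot 2: 14 chips, eligible: B, C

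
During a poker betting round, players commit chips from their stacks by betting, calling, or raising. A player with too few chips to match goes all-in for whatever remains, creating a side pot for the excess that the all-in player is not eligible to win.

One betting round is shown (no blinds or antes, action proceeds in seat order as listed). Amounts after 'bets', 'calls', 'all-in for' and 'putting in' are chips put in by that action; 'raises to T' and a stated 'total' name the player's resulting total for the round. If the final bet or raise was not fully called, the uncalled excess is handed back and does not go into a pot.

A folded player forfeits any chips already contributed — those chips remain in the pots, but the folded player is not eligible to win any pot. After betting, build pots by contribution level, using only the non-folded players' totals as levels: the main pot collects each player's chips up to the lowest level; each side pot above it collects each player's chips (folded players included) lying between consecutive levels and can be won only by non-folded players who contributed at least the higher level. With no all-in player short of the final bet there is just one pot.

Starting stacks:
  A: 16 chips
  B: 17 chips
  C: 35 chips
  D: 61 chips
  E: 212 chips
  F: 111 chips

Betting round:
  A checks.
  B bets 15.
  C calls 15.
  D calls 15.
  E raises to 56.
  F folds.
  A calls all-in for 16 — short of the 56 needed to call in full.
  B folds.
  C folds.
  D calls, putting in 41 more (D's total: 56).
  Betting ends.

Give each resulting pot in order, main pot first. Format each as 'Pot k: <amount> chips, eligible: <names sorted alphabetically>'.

Pot 1: 78 chips, eligible: A, D, E
Pot 2: 80 chips, eligible: D, E

Derivation:
Contributions: A=16, B=15, C=15, D=56, E=56
Folded: B, C, F
Pot levels (distinct totals of non-folded players): 16, 56
Layer 1-16: A 16 + B 15 + C 15 + D 16 + E 16 = 78 chips; eligible A, D, E
Layer 17-56: 40 each from D, E = 40*2 = 80 chips; eligible D, E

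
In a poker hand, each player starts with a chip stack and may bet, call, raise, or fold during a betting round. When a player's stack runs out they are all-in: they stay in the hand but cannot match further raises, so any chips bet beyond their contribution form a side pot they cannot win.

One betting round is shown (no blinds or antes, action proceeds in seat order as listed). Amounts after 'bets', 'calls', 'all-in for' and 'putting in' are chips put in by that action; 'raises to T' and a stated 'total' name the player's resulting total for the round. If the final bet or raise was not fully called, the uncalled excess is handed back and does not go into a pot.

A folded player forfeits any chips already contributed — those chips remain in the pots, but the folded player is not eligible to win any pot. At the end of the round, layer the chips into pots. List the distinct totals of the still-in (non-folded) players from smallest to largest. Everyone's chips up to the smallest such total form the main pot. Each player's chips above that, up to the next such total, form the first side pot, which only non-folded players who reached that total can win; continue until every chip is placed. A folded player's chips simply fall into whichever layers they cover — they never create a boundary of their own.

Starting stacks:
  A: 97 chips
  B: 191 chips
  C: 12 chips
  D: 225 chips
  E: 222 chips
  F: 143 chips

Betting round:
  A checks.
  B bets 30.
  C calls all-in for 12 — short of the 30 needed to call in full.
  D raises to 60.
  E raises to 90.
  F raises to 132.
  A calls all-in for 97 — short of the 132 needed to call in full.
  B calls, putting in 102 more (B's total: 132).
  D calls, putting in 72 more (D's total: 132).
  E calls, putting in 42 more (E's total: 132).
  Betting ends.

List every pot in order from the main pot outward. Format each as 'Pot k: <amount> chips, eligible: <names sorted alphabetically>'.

Pot 1: 72 chips, eligible: A, B, C, D, E, F
Pot 2: 425 chips, eligible: A, B, D, E, F
Pot 3: 140 chips, eligible: B, D, E, F

Derivation:
Contributions: A=97, B=132, C=12, D=132, E=132, F=132
Pot levels (distinct totals of non-folded players): 12, 97, 132
Layer 1-12: 12 each from A, B, C, D, E, F = 12*6 = 72 chips; eligible A, B, C, D, E, F
Layer 13-97: 85 each from A, B, D, E, F = 85*5 = 425 chips; eligible A, B, D, E, F
Layer 98-132: 35 each from B, D, E, F = 35*4 = 140 chips; eligible B, D, E, F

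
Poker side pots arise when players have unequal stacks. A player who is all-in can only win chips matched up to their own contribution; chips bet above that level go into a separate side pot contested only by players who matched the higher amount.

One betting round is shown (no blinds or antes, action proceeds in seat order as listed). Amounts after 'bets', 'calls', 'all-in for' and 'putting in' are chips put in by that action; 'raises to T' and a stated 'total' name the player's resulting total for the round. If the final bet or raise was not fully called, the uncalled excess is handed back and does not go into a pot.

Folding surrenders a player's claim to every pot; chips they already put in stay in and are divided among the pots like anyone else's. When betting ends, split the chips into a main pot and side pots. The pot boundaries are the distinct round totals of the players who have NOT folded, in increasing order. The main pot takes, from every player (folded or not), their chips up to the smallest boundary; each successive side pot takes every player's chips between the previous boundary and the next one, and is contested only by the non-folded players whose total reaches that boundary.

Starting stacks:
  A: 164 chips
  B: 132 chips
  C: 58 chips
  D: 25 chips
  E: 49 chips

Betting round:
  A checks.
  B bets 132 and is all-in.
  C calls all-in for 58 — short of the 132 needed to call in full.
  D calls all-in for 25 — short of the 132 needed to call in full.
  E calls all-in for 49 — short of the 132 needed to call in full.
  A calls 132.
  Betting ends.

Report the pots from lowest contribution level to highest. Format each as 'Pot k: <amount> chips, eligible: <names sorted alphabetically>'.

Pot 1: 125 chips, eligible: A, B, C, D, E
Pot 2: 96 chips, eligible: A, B, C, E
Pot 3: 27 chips, eligible: A, B, C
Pot 4: 148 chips, eligible: A, B

Derivation:
Contributions: A=132, B=132, C=58, D=25, E=49
Pot levels (distinct totals of non-folded players): 25, 49, 58, 132
Layer 1-25: 25 each from A, B, C, D, E = 25*5 = 125 chips; eligible A, B, C, D, E
Layer 26-49: 24 each from A, B, C, E = 24*4 = 96 chips; eligible A, B, C, E
Layer 50-58: 9 each from A, B, C = 9*3 = 27 chips; eligible A, B, C
Layer 59-132: 74 each from A, B = 74*2 = 148 chips; eligible A, B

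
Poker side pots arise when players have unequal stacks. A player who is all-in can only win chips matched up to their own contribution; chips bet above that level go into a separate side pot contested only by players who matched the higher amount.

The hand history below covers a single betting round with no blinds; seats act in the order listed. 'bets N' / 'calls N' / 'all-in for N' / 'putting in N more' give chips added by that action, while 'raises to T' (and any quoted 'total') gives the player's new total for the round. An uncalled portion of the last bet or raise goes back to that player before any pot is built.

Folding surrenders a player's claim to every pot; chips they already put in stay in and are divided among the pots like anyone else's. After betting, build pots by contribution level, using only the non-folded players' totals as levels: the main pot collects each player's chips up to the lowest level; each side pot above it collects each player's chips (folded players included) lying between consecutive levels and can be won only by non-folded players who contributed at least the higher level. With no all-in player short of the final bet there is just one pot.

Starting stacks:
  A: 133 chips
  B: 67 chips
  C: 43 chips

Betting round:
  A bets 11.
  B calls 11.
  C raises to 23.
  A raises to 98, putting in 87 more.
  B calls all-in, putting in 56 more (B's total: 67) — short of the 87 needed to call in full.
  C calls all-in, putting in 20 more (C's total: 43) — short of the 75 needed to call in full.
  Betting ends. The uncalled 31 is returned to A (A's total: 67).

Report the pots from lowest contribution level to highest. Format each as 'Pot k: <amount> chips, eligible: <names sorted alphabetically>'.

Pot 1: 129 chips, eligible: A, B, C
Pot 2: 48 chips, eligible: A, B

Derivation:
Contributions (after 31 returned to A): A=67, B=67, C=43
Pot levels (distinct totals of non-folded players): 43, 67
Layer 1-43: 43 each from A, B, C = 43*3 = 129 chips; eligible A, B, C
Layer 44-67: 24 each from A, B = 24*2 = 48 chips; eligible A, B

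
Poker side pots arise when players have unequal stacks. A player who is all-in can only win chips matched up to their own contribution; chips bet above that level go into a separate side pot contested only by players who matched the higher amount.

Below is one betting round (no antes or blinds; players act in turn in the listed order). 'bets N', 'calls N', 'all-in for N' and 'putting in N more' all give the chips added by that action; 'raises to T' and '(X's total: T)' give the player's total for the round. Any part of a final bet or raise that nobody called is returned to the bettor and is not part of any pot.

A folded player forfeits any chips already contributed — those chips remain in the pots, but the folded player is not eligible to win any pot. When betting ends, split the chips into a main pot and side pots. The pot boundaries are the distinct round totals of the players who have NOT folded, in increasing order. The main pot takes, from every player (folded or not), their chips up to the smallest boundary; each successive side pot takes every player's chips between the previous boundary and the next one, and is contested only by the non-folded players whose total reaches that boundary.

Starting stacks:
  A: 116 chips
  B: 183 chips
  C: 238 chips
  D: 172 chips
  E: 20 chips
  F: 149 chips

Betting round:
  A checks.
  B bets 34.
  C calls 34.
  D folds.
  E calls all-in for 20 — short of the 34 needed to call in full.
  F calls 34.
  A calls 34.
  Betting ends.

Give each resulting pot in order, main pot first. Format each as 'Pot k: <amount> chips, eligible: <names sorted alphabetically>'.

Pot 1: 100 chips, eligible: A, B, C, E, F
Pot 2: 56 chips, eligible: A, B, C, F

Derivation:
Contributions: A=34, B=34, C=34, E=20, F=34
Folded: D
Pot levels (distinct totals of non-folded players): 20, 34
Layer 1-20: 20 each from A, B, C, E, F = 20*5 = 100 chips; eligible A, B, C, E, F
Layer 21-34: 14 each from A, B, C, F = 14*4 = 56 chips; eligible A, B, C, F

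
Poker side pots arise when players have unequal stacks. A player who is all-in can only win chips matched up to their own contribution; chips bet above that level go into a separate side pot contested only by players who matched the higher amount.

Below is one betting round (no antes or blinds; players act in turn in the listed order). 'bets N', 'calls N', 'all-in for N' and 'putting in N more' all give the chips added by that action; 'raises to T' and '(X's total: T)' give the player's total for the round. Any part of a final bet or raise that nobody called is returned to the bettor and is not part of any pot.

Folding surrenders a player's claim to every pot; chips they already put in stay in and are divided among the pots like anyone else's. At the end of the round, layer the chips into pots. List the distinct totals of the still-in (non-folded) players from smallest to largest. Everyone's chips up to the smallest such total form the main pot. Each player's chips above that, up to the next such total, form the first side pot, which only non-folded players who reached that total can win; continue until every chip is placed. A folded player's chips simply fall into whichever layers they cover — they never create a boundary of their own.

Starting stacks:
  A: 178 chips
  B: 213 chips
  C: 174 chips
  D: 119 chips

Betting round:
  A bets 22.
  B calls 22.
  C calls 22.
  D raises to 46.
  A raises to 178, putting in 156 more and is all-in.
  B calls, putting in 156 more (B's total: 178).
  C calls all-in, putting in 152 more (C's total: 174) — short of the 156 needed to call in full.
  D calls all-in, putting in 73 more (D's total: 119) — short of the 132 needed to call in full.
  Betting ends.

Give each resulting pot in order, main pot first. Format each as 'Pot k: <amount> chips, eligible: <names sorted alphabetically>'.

Contributions: A=178, B=178, C=174, D=119
Pot levels (distinct totals of non-folded players): 119, 174, 178
Layer 1-119: 119 each from A, B, C, D = 119*4 = 476 chips; eligible A, B, C, D
Layer 120-174: 55 each from A, B, C = 55*3 = 165 chips; eligible A, B, C
Layer 175-178: 4 each from A, B = 4*2 = 8 chips; eligible A, B

Pot 1: 476 chips, eligible: A, B, C, D
Pot 2: 165 chips, eligible: A, B, C
Pot 3: 8 chips, eligible: A, B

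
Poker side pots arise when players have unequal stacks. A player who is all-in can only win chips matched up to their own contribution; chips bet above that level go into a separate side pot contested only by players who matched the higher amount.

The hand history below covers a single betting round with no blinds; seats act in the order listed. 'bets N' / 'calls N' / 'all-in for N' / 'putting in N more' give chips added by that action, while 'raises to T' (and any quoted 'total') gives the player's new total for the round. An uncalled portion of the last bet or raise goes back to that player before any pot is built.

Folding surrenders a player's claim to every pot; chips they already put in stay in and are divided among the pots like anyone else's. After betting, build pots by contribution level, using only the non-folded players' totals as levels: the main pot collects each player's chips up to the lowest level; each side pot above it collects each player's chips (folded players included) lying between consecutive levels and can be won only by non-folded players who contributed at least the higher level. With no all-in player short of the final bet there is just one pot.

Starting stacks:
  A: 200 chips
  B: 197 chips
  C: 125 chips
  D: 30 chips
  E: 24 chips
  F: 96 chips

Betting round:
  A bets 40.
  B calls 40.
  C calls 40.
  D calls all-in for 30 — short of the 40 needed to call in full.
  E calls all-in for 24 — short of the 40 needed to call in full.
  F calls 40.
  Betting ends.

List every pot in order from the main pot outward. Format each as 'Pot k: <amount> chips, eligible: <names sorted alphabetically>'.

Contributions: A=40, B=40, C=40, D=30, E=24, F=40
Pot levels (distinct totals of non-folded players): 24, 30, 40
Layer 1-24: 24 each from A, B, C, D, E, F = 24*6 = 144 chips; eligible A, B, C, D, E, F
Layer 25-30: 6 each from A, B, C, D, F = 6*5 = 30 chips; eligible A, B, C, D, F
Layer 31-40: 10 each from A, B, C, F = 10*4 = 40 chips; eligible A, B, C, F

Pot 1: 144 chips, eligible: A, B, C, D, E, F
Pot 2: 30 chips, eligible: A, B, C, D, F
Pot 3: 40 chips, eligible: A, B, C, F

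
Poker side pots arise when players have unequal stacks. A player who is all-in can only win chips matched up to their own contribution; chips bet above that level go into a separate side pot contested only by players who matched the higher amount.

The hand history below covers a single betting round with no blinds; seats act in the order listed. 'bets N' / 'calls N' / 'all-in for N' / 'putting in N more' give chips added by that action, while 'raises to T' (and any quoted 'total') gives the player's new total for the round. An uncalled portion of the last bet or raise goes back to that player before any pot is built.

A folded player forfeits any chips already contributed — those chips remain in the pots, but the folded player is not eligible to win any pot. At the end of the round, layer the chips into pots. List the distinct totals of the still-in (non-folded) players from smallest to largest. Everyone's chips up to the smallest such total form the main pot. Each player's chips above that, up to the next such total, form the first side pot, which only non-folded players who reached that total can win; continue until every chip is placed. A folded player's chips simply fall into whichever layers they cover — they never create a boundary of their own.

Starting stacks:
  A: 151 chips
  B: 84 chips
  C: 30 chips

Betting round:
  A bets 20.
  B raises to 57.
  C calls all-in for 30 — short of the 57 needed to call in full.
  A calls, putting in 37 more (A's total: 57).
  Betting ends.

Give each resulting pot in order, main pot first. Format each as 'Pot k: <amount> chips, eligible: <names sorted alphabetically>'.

Pot 1: 90 chips, eligible: A, B, C
Pot 2: 54 chips, eligible: A, B

Derivation:
Contributions: A=57, B=57, C=30
Pot levels (distinct totals of non-folded players): 30, 57
Layer 1-30: 30 each from A, B, C = 30*3 = 90 chips; eligible A, B, C
Layer 31-57: 27 each from A, B = 27*2 = 54 chips; eligible A, B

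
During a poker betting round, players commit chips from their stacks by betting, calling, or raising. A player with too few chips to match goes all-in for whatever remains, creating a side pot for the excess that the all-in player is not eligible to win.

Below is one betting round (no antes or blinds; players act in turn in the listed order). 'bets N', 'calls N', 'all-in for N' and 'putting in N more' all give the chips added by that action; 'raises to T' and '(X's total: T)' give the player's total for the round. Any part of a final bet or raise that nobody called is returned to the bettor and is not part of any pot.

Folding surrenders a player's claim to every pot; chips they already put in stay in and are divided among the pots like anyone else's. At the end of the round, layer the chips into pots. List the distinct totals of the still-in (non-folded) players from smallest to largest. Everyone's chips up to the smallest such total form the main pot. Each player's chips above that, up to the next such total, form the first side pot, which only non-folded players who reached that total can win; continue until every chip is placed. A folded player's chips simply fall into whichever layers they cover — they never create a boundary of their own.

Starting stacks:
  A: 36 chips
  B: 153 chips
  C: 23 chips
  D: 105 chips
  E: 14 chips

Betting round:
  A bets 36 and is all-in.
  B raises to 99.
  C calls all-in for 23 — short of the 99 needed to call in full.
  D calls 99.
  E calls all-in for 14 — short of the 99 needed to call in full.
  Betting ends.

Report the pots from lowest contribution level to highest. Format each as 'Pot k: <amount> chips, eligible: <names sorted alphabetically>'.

Pot 1: 70 chips, eligible: A, B, C, D, E
Pot 2: 36 chips, eligible: A, B, C, D
Pot 3: 39 chips, eligible: A, B, D
Pot 4: 126 chips, eligible: B, D

Derivation:
Contributions: A=36, B=99, C=23, D=99, E=14
Pot levels (distinct totals of non-folded players): 14, 23, 36, 99
Layer 1-14: 14 each from A, B, C, D, E = 14*5 = 70 chips; eligible A, B, C, D, E
Layer 15-23: 9 each from A, B, C, D = 9*4 = 36 chips; eligible A, B, C, D
Layer 24-36: 13 each from A, B, D = 13*3 = 39 chips; eligible A, B, D
Layer 37-99: 63 each from B, D = 63*2 = 126 chips; eligible B, D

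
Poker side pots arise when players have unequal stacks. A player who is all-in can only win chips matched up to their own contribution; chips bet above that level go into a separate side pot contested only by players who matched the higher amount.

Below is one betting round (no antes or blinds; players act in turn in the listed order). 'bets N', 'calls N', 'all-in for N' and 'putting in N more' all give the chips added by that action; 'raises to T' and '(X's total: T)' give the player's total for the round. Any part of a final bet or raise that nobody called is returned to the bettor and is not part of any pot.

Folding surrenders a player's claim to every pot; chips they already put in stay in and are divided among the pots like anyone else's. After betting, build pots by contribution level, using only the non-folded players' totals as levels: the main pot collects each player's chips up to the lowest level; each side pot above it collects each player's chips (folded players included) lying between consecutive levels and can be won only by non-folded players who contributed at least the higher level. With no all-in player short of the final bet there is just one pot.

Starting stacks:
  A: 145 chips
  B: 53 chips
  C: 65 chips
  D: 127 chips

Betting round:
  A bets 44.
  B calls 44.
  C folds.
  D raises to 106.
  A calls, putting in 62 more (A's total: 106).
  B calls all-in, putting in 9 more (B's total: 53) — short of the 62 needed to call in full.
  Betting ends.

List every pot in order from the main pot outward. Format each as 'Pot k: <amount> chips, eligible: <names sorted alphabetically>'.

Pot 1: 159 chips, eligible: A, B, D
Pot 2: 106 chips, eligible: A, D

Derivation:
Contributions: A=106, B=53, D=106
Folded: C
Pot levels (distinct totals of non-folded players): 53, 106
Layer 1-53: 53 each from A, B, D = 53*3 = 159 chips; eligible A, B, D
Layer 54-106: 53 each from A, D = 53*2 = 106 chips; eligible A, D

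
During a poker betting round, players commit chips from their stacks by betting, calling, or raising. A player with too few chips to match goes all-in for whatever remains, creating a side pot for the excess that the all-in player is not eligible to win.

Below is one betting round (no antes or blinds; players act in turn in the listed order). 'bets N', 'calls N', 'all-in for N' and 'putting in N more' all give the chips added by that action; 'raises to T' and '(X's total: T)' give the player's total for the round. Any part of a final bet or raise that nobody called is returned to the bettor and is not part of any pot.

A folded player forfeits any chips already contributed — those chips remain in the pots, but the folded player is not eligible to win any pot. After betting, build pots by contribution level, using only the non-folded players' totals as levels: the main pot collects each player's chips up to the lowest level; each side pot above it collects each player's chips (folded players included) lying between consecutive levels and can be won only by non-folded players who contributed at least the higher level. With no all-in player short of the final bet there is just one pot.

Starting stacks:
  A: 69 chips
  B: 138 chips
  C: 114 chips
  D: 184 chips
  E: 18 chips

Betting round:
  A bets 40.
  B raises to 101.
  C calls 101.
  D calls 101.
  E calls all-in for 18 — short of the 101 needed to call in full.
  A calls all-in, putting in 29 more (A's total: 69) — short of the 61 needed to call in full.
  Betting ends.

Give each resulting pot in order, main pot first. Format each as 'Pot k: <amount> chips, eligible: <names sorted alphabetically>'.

Contributions: A=69, B=101, C=101, D=101, E=18
Pot levels (distinct totals of non-folded players): 18, 69, 101
Layer 1-18: 18 each from A, B, C, D, E = 18*5 = 90 chips; eligible A, B, C, D, E
Layer 19-69: 51 each from A, B, C, D = 51*4 = 204 chips; eligible A, B, C, D
Layer 70-101: 32 each from B, C, D = 32*3 = 96 chips; eligible B, C, D

Pot 1: 90 chips, eligible: A, B, C, D, E
Pot 2: 204 chips, eligible: A, B, C, D
Pot 3: 96 chips, eligible: B, C, D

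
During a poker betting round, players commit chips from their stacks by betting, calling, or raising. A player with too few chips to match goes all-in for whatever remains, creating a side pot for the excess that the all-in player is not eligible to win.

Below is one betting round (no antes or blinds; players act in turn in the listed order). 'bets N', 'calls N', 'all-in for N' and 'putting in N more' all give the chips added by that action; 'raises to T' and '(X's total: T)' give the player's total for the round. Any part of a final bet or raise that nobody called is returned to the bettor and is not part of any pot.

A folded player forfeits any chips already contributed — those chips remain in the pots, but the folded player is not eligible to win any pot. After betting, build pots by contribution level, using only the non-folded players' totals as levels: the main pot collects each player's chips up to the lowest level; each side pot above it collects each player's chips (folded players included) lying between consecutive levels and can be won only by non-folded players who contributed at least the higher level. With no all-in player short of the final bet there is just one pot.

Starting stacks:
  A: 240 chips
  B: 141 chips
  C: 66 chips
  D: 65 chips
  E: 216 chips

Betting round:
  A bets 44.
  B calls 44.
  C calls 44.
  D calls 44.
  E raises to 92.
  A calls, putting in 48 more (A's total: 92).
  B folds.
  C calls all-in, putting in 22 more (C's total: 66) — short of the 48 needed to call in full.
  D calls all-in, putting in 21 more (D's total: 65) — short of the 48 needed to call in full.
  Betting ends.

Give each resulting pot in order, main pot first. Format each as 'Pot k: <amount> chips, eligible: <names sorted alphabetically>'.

Pot 1: 304 chips, eligible: A, C, D, E
Pot 2: 3 chips, eligible: A, C, E
Pot 3: 52 chips, eligible: A, E

Derivation:
Contributions: A=92, B=44, C=66, D=65, E=92
Folded: B
Pot levels (distinct totals of non-folded players): 65, 66, 92
Layer 1-65: A 65 + B 44 + C 65 + D 65 + E 65 = 304 chips; eligible A, C, D, E
Layer 66-66: 1 each from A, C, E = 1*3 = 3 chips; eligible A, C, E
Layer 67-92: 26 each from A, E = 26*2 = 52 chips; eligible A, E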